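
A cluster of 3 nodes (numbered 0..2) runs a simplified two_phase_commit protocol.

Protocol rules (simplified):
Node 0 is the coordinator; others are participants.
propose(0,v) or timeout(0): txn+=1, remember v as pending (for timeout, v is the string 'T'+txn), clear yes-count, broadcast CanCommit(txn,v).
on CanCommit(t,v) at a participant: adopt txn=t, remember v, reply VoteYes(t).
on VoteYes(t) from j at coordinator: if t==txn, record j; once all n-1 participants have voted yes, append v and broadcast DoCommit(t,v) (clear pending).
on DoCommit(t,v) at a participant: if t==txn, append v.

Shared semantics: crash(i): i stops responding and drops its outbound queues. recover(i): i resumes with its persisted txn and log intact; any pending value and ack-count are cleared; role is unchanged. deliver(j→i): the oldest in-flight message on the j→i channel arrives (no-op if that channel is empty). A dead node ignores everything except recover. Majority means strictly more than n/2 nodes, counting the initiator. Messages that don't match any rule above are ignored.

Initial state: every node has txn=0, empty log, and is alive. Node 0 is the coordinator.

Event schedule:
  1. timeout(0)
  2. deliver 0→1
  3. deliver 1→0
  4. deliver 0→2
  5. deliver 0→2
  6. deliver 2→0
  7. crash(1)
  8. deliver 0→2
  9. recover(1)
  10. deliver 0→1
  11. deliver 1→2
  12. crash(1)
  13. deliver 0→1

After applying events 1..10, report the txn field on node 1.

[1] timeout(0) → N0(coor t1 [-])
[2] deliver 0→1 → N1(part t1 [-])
[3] deliver 1→0 → ∅
[4] deliver 0→2 → N2(part t1 [-])
[5] deliver 0→2 → ∅
[6] deliver 2→0 → N0(coor t1 [T1])
[7] crash(1) → N1(✗part t1 [-])
[8] deliver 0→2 → N2(part t1 [T1])
[9] recover(1) → N1(part t1 [-])
[10] deliver 0→1 → N1(part t1 [T1])

1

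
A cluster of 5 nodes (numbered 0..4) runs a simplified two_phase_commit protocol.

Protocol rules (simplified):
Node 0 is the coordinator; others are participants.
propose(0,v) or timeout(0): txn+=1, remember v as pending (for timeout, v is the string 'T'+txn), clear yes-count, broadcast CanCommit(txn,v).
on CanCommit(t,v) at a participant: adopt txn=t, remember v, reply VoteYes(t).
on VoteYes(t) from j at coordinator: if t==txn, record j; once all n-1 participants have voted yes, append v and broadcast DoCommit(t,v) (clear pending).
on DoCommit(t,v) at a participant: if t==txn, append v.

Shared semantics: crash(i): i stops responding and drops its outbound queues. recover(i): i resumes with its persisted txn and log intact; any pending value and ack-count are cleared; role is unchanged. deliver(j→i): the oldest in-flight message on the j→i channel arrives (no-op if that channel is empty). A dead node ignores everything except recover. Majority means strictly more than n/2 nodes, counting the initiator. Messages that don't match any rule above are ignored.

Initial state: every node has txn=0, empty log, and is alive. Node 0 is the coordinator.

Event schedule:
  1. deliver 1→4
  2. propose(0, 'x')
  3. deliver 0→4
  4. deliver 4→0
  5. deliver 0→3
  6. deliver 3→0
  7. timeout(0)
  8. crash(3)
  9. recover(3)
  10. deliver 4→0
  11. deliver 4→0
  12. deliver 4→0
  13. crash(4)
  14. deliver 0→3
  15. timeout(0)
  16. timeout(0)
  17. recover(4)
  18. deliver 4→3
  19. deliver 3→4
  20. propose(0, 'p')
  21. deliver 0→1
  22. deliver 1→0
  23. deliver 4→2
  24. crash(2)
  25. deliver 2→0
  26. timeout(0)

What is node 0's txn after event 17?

4

[1] deliver 1→4 → ∅
[2] propose(0,'x') → N0(coor t1 [-])
[3] deliver 0→4 → N4(part t1 [-])
[4] deliver 4→0 → ∅
[5] deliver 0→3 → N3(part t1 [-])
[6] deliver 3→0 → ∅
[7] timeout(0) → N0(coor t2 [-])
[8] crash(3) → N3(✗part t1 [-])
[9] recover(3) → N3(part t1 [-])
[10] deliver 4→0 → ∅
[11] deliver 4→0 → ∅
[12] deliver 4→0 → ∅
[13] crash(4) → N4(✗part t1 [-])
[14] deliver 0→3 → N3(part t2 [-])
[15] timeout(0) → N0(coor t3 [-])
[16] timeout(0) → N0(coor t4 [-])
[17] recover(4) → N4(part t1 [-])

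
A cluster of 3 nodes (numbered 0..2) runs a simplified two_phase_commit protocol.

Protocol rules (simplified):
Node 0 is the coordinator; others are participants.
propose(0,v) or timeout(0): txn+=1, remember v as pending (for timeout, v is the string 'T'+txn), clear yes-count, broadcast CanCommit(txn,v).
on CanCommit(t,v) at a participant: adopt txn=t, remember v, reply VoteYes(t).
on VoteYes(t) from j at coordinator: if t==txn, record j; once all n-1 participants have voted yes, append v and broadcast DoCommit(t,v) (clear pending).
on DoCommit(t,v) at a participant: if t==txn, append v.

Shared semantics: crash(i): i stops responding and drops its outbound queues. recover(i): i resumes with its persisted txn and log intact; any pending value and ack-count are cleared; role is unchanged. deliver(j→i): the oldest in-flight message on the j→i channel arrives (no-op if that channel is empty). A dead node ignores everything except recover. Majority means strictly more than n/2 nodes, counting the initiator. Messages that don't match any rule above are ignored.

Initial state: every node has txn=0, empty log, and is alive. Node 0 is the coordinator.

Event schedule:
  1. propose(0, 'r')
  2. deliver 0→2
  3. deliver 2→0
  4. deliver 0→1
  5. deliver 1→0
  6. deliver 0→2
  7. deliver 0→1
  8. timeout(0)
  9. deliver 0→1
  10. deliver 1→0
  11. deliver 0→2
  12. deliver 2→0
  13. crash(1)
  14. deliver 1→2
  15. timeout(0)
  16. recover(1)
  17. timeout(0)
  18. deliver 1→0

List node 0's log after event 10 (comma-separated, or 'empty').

[1] propose(0,'r') → N0(coor t1 [-])
[2] deliver 0→2 → N2(part t1 [-])
[3] deliver 2→0 → ∅
[4] deliver 0→1 → N1(part t1 [-])
[5] deliver 1→0 → N0(coor t1 [r])
[6] deliver 0→2 → N2(part t1 [r])
[7] deliver 0→1 → N1(part t1 [r])
[8] timeout(0) → N0(coor t2 [r])
[9] deliver 0→1 → N1(part t2 [r])
[10] deliver 1→0 → ∅

r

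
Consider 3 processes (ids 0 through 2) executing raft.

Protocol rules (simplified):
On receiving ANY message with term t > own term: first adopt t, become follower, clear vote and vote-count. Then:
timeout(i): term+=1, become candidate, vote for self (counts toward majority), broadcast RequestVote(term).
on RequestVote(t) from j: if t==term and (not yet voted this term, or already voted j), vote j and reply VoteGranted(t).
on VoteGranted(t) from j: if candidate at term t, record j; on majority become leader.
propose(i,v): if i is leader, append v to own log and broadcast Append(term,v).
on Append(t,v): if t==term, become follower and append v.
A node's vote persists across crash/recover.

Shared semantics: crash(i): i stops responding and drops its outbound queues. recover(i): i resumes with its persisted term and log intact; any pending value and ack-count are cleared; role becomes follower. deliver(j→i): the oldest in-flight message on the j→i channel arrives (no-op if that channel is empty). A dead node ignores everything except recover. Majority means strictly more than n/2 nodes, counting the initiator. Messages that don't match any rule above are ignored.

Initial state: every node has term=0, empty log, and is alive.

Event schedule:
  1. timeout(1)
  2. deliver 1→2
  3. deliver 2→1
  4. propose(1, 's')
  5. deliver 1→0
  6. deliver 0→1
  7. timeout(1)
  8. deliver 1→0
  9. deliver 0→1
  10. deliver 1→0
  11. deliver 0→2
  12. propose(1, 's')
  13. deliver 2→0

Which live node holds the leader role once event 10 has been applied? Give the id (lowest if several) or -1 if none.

-1

step 1 timeout(1): 1={cand,t=1,log=-}
step 2 deliver 1→2: 2={foll,t=1,log=-}
step 3 deliver 2→1: 1={lead,t=1,log=-}
step 4 propose(1,'s'): 1={lead,t=1,log=s}
step 5 deliver 1→0: 0={foll,t=1,log=-}
step 6 deliver 0→1: —
step 7 timeout(1): 1={cand,t=2,log=s}
step 8 deliver 1→0: 0={foll,t=1,log=s}
step 9 deliver 0→1: —
step 10 deliver 1→0: 0={foll,t=2,log=s}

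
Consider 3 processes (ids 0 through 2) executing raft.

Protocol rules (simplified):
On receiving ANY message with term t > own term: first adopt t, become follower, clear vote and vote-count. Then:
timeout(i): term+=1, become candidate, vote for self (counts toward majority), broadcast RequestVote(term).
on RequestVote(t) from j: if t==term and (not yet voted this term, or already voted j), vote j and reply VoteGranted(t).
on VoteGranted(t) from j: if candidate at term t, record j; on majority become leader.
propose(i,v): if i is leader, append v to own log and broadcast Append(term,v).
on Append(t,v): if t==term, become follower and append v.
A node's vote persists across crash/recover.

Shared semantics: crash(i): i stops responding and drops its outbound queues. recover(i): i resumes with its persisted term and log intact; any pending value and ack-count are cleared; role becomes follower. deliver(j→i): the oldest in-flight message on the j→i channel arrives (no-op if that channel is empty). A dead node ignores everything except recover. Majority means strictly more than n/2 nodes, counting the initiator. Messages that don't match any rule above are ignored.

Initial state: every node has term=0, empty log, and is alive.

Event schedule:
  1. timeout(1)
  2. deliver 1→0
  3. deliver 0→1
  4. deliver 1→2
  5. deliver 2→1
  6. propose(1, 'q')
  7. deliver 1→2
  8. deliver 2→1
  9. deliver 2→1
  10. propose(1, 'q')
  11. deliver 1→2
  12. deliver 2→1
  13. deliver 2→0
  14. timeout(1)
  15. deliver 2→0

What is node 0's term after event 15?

step 1 timeout(1): 1={cand,t=1,log=-}
step 2 deliver 1→0: 0={foll,t=1,log=-}
step 3 deliver 0→1: 1={lead,t=1,log=-}
step 4 deliver 1→2: 2={foll,t=1,log=-}
step 5 deliver 2→1: —
step 6 propose(1,'q'): 1={lead,t=1,log=q}
step 7 deliver 1→2: 2={foll,t=1,log=q}
step 8 deliver 2→1: —
step 9 deliver 2→1: —
step 10 propose(1,'q'): 1={lead,t=1,log=q,q}
step 11 deliver 1→2: 2={foll,t=1,log=q,q}
step 12 deliver 2→1: —
step 13 deliver 2→0: —
step 14 timeout(1): 1={cand,t=2,log=q,q}
step 15 deliver 2→0: —

1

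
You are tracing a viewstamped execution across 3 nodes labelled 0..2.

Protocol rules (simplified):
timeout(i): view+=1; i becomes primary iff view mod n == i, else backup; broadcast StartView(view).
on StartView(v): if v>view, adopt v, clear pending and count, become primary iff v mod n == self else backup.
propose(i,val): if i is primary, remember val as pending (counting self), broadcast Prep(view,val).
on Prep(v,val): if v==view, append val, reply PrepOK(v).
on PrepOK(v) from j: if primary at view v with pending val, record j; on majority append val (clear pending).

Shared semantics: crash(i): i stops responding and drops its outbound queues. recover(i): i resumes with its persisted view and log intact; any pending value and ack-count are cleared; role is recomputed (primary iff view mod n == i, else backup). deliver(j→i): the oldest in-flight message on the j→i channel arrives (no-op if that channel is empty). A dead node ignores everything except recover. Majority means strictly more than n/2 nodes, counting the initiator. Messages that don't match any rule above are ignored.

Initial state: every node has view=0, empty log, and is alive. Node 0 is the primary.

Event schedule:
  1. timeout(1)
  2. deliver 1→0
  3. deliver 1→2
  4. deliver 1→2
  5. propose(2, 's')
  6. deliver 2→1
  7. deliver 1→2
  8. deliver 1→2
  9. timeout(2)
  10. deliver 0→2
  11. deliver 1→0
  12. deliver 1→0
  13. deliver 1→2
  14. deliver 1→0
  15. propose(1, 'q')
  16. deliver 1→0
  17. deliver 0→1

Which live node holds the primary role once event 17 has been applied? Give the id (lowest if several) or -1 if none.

1. timeout(1):  <1:prim v1 ->
2. deliver 1→0:  <0:back v1 ->
3. deliver 1→2:  <2:back v1 ->
4. deliver 1→2:  nop
5. propose(2,'s'):  nop
6. deliver 2→1:  nop
7. deliver 1→2:  nop
8. deliver 1→2:  nop
9. timeout(2):  <2:prim v2 ->
10. deliver 0→2:  nop
11. deliver 1→0:  nop
12. deliver 1→0:  nop
13. deliver 1→2:  nop
14. deliver 1→0:  nop
15. propose(1,'q'):  nop
16. deliver 1→0:  <0:back v1 q>
17. deliver 0→1:  <1:prim v1 q>

1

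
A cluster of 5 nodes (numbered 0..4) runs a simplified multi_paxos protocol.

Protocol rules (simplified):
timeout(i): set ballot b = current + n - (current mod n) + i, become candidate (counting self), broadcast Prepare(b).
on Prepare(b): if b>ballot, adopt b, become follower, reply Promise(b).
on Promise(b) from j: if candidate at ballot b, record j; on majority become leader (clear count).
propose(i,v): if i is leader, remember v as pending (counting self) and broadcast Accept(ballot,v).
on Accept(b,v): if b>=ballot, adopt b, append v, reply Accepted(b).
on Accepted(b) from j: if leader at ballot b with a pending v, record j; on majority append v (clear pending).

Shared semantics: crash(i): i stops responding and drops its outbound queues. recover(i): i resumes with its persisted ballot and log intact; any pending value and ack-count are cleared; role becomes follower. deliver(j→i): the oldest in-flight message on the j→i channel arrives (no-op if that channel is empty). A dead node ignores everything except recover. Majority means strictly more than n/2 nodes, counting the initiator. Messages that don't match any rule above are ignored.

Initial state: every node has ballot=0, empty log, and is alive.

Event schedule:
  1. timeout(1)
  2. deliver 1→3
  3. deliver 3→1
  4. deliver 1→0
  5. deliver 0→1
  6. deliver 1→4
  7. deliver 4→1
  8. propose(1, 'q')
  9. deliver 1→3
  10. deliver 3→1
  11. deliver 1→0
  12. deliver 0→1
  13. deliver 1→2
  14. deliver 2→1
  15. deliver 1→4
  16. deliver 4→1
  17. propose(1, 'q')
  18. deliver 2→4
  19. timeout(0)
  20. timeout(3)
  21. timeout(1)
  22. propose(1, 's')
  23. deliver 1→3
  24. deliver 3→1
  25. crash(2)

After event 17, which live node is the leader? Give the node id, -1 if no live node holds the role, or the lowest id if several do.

1

e1 timeout(1): 1[cand,b=6,-]
e2 deliver 1→3: 3[foll,b=6,-]
e3 deliver 3→1: ·
e4 deliver 1→0: 0[foll,b=6,-]
e5 deliver 0→1: 1[lead,b=6,-]
e6 deliver 1→4: 4[foll,b=6,-]
e7 deliver 4→1: ·
e8 propose(1,'q'): ·
e9 deliver 1→3: 3[foll,b=6,q]
e10 deliver 3→1: ·
e11 deliver 1→0: 0[foll,b=6,q]
e12 deliver 0→1: 1[lead,b=6,q]
e13 deliver 1→2: 2[foll,b=6,-]
e14 deliver 2→1: ·
e15 deliver 1→4: 4[foll,b=6,q]
e16 deliver 4→1: ·
e17 propose(1,'q'): ·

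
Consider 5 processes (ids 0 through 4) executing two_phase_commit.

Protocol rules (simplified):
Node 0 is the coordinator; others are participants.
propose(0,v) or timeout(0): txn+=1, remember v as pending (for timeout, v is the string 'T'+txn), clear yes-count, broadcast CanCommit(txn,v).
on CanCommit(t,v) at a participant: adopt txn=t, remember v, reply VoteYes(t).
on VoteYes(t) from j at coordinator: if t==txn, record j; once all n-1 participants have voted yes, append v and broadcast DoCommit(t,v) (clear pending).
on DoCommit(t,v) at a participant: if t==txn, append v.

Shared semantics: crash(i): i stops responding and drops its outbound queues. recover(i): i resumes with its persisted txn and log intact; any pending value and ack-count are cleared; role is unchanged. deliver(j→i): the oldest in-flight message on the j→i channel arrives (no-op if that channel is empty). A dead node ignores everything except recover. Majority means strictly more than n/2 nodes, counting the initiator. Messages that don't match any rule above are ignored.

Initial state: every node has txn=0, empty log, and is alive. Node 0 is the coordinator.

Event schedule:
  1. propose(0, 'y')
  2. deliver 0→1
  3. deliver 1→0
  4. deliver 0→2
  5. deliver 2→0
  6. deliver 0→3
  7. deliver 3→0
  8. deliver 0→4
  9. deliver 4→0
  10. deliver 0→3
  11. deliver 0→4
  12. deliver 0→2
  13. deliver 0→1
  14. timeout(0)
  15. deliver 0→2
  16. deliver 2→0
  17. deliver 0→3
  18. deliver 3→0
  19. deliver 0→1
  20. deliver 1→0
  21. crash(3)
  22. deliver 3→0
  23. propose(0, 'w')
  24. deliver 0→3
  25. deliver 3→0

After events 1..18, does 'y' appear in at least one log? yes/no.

yes

step 1 propose(0,'y'): 0={coor,t=1,log=-}
step 2 deliver 0→1: 1={part,t=1,log=-}
step 3 deliver 1→0: —
step 4 deliver 0→2: 2={part,t=1,log=-}
step 5 deliver 2→0: —
step 6 deliver 0→3: 3={part,t=1,log=-}
step 7 deliver 3→0: —
step 8 deliver 0→4: 4={part,t=1,log=-}
step 9 deliver 4→0: 0={coor,t=1,log=y}
step 10 deliver 0→3: 3={part,t=1,log=y}
step 11 deliver 0→4: 4={part,t=1,log=y}
step 12 deliver 0→2: 2={part,t=1,log=y}
step 13 deliver 0→1: 1={part,t=1,log=y}
step 14 timeout(0): 0={coor,t=2,log=y}
step 15 deliver 0→2: 2={part,t=2,log=y}
step 16 deliver 2→0: —
step 17 deliver 0→3: 3={part,t=2,log=y}
step 18 deliver 3→0: —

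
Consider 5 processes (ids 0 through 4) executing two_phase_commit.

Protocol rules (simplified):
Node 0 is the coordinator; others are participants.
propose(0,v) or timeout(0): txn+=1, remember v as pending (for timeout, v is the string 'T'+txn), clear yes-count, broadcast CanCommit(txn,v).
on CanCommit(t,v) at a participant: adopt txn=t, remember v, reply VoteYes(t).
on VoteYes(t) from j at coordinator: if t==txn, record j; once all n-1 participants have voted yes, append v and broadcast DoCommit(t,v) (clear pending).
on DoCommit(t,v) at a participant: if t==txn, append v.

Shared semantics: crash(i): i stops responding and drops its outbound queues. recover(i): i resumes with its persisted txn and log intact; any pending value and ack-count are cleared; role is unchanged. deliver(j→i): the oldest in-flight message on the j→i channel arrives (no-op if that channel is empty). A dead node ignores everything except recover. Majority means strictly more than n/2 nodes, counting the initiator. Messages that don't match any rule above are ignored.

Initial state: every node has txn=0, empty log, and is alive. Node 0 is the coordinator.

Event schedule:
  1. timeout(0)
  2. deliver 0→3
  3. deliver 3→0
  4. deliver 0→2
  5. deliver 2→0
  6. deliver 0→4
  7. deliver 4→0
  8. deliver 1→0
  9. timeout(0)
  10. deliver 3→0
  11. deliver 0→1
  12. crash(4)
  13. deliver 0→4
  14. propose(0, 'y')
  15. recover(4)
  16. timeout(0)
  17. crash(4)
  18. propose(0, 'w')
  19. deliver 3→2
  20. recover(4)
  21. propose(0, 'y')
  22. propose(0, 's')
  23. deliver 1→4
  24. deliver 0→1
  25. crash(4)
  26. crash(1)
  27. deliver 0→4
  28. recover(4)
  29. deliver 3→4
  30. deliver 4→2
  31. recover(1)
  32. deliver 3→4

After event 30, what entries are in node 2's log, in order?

e1 timeout(0): 0[coor,t=1,-]
e2 deliver 0→3: 3[part,t=1,-]
e3 deliver 3→0: ·
e4 deliver 0→2: 2[part,t=1,-]
e5 deliver 2→0: ·
e6 deliver 0→4: 4[part,t=1,-]
e7 deliver 4→0: ·
e8 deliver 1→0: ·
e9 timeout(0): 0[coor,t=2,-]
e10 deliver 3→0: ·
e11 deliver 0→1: 1[part,t=1,-]
e12 crash(4): 4[✗part,t=1,-]
e13 deliver 0→4: ·
e14 propose(0,'y'): 0[coor,t=3,-]
e15 recover(4): 4[part,t=1,-]
e16 timeout(0): 0[coor,t=4,-]
e17 crash(4): 4[✗part,t=1,-]
e18 propose(0,'w'): 0[coor,t=5,-]
e19 deliver 3→2: ·
e20 recover(4): 4[part,t=1,-]
e21 propose(0,'y'): 0[coor,t=6,-]
e22 propose(0,'s'): 0[coor,t=7,-]
e23 deliver 1→4: ·
e24 deliver 0→1: 1[part,t=2,-]
e25 crash(4): 4[✗part,t=1,-]
e26 crash(1): 1[✗part,t=2,-]
e27 deliver 0→4: ·
e28 recover(4): 4[part,t=1,-]
e29 deliver 3→4: ·
e30 deliver 4→2: ·

empty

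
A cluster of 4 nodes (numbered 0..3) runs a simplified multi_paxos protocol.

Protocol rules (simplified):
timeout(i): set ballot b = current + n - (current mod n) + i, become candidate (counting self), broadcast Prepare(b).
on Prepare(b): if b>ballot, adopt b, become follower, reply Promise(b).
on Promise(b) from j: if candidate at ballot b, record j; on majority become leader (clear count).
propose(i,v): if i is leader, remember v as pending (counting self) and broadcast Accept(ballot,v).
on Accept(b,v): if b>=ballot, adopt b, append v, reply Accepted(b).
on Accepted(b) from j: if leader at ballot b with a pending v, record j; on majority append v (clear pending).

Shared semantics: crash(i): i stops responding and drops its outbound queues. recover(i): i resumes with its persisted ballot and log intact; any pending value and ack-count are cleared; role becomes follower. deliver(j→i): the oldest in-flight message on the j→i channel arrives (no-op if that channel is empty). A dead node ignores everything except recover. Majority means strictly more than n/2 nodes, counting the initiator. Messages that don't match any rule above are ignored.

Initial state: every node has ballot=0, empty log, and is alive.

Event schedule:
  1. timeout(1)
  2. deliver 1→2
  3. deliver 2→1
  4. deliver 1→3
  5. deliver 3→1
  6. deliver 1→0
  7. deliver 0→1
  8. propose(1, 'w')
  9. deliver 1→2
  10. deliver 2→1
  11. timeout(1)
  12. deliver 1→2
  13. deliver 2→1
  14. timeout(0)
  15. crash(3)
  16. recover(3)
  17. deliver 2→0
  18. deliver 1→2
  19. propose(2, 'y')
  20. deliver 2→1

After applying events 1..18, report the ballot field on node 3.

5

[1] timeout(1) → N1(cand b5 [-])
[2] deliver 1→2 → N2(foll b5 [-])
[3] deliver 2→1 → ∅
[4] deliver 1→3 → N3(foll b5 [-])
[5] deliver 3→1 → N1(lead b5 [-])
[6] deliver 1→0 → N0(foll b5 [-])
[7] deliver 0→1 → ∅
[8] propose(1,'w') → ∅
[9] deliver 1→2 → N2(foll b5 [w])
[10] deliver 2→1 → ∅
[11] timeout(1) → N1(cand b9 [-])
[12] deliver 1→2 → N2(foll b9 [w])
[13] deliver 2→1 → ∅
[14] timeout(0) → N0(cand b8 [-])
[15] crash(3) → N3(✗foll b5 [-])
[16] recover(3) → N3(foll b5 [-])
[17] deliver 2→0 → ∅
[18] deliver 1→2 → ∅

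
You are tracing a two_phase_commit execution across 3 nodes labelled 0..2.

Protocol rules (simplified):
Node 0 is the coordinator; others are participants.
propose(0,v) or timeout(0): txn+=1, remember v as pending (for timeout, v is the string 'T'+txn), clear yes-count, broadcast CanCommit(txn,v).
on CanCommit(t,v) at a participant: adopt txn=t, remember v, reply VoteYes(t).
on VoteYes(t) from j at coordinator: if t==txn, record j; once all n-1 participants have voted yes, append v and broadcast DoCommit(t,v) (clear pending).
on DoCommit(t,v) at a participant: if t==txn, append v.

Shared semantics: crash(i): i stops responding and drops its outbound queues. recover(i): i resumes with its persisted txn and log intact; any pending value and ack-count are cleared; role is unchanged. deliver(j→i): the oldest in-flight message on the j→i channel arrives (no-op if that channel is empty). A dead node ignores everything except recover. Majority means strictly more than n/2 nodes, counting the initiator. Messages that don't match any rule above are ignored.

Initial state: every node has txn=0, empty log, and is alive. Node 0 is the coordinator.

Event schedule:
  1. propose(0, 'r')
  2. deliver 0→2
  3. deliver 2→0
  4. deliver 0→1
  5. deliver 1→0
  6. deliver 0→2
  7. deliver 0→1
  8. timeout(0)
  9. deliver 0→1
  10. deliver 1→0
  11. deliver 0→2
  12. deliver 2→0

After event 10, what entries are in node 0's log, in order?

r

step 1 propose(0,'r'): 0={coor,t=1,log=-}
step 2 deliver 0→2: 2={part,t=1,log=-}
step 3 deliver 2→0: —
step 4 deliver 0→1: 1={part,t=1,log=-}
step 5 deliver 1→0: 0={coor,t=1,log=r}
step 6 deliver 0→2: 2={part,t=1,log=r}
step 7 deliver 0→1: 1={part,t=1,log=r}
step 8 timeout(0): 0={coor,t=2,log=r}
step 9 deliver 0→1: 1={part,t=2,log=r}
step 10 deliver 1→0: —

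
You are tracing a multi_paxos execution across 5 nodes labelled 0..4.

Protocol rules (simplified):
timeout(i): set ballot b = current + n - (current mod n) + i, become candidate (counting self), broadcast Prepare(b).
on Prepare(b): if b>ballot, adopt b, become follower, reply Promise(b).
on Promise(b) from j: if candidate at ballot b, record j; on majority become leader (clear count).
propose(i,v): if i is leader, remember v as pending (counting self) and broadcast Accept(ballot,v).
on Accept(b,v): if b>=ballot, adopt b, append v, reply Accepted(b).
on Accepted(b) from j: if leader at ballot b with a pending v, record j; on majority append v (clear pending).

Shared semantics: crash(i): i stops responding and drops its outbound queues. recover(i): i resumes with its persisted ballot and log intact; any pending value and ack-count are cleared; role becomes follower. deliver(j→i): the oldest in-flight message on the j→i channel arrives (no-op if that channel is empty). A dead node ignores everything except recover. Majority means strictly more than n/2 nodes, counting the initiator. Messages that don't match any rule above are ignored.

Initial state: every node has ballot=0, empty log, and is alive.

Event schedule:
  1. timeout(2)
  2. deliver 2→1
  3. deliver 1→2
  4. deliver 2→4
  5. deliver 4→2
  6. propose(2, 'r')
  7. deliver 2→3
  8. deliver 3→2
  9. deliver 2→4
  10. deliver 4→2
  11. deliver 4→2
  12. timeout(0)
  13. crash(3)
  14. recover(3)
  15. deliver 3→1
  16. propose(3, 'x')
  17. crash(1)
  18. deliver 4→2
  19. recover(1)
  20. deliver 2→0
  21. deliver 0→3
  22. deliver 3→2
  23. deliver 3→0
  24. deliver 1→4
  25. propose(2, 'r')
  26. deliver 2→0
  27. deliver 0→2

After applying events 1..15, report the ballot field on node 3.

[1] timeout(2) → N2(cand b7 [-])
[2] deliver 2→1 → N1(foll b7 [-])
[3] deliver 1→2 → ∅
[4] deliver 2→4 → N4(foll b7 [-])
[5] deliver 4→2 → N2(lead b7 [-])
[6] propose(2,'r') → ∅
[7] deliver 2→3 → N3(foll b7 [-])
[8] deliver 3→2 → ∅
[9] deliver 2→4 → N4(foll b7 [r])
[10] deliver 4→2 → ∅
[11] deliver 4→2 → ∅
[12] timeout(0) → N0(cand b5 [-])
[13] crash(3) → N3(✗foll b7 [-])
[14] recover(3) → N3(foll b7 [-])
[15] deliver 3→1 → ∅

7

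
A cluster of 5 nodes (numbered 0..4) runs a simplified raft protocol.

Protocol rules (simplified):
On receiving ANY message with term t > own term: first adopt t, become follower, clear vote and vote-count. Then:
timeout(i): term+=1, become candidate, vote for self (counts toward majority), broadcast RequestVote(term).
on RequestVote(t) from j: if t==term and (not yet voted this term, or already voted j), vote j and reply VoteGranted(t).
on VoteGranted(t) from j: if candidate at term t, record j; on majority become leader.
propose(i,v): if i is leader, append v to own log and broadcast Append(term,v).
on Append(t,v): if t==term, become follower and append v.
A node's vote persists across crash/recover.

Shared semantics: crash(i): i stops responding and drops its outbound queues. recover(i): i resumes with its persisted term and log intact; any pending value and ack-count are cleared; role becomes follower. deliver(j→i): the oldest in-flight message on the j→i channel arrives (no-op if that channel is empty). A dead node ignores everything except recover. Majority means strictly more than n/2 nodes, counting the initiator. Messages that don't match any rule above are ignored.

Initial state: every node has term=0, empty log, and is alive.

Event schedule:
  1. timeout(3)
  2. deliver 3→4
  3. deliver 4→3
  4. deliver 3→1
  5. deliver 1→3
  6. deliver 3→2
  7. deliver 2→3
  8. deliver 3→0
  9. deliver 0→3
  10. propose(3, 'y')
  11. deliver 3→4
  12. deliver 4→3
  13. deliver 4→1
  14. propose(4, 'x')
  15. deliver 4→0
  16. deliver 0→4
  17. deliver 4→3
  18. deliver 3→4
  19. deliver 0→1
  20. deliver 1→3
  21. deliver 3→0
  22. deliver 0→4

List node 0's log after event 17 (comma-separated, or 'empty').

empty

step 1 timeout(3): 3={cand,t=1,log=-}
step 2 deliver 3→4: 4={foll,t=1,log=-}
step 3 deliver 4→3: —
step 4 deliver 3→1: 1={foll,t=1,log=-}
step 5 deliver 1→3: 3={lead,t=1,log=-}
step 6 deliver 3→2: 2={foll,t=1,log=-}
step 7 deliver 2→3: —
step 8 deliver 3→0: 0={foll,t=1,log=-}
step 9 deliver 0→3: —
step 10 propose(3,'y'): 3={lead,t=1,log=y}
step 11 deliver 3→4: 4={foll,t=1,log=y}
step 12 deliver 4→3: —
step 13 deliver 4→1: —
step 14 propose(4,'x'): —
step 15 deliver 4→0: —
step 16 deliver 0→4: —
step 17 deliver 4→3: —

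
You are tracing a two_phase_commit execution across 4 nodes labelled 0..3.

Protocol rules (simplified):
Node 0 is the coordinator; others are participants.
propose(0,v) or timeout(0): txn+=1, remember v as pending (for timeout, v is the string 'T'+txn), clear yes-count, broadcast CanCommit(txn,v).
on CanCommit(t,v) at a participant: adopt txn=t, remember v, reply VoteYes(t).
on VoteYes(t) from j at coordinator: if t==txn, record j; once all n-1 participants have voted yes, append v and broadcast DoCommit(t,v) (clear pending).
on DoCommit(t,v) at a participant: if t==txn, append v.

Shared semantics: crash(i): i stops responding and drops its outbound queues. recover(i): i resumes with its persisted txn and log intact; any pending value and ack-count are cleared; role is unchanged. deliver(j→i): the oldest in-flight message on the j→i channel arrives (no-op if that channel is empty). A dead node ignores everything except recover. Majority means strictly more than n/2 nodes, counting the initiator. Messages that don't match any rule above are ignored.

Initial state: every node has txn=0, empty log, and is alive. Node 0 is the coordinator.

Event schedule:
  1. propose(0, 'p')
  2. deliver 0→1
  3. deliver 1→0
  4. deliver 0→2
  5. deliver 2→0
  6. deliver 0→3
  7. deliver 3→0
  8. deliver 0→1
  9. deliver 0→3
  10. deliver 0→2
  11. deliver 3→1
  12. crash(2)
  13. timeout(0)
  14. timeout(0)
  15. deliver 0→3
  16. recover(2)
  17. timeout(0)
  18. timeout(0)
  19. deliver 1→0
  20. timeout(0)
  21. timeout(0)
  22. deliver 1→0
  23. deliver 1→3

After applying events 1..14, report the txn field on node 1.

[1] propose(0,'p') → N0(coor t1 [-])
[2] deliver 0→1 → N1(part t1 [-])
[3] deliver 1→0 → ∅
[4] deliver 0→2 → N2(part t1 [-])
[5] deliver 2→0 → ∅
[6] deliver 0→3 → N3(part t1 [-])
[7] deliver 3→0 → N0(coor t1 [p])
[8] deliver 0→1 → N1(part t1 [p])
[9] deliver 0→3 → N3(part t1 [p])
[10] deliver 0→2 → N2(part t1 [p])
[11] deliver 3→1 → ∅
[12] crash(2) → N2(✗part t1 [p])
[13] timeout(0) → N0(coor t2 [p])
[14] timeout(0) → N0(coor t3 [p])

1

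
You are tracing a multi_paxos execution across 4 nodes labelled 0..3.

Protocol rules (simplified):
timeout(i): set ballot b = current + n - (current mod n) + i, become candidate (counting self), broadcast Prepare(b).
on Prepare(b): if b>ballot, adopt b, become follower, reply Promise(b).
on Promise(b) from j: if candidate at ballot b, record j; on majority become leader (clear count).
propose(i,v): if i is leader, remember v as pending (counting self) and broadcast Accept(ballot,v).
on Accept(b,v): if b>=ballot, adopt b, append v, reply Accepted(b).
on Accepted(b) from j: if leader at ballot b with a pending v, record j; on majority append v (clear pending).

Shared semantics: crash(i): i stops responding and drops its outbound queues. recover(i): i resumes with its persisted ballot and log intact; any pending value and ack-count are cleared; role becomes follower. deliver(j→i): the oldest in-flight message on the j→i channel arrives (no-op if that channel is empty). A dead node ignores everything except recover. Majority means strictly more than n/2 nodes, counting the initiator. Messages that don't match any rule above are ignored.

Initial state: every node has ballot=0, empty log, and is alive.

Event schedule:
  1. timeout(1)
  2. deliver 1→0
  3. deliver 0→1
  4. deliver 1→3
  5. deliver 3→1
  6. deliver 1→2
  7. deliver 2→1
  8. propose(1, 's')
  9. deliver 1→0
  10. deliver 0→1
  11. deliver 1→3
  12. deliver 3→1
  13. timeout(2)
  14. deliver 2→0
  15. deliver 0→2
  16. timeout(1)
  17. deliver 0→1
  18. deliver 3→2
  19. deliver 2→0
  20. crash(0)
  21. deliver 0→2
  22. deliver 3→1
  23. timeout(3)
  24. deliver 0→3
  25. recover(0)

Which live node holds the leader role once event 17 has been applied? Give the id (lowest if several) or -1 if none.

-1

e1 timeout(1): 1[cand,b=5,-]
e2 deliver 1→0: 0[foll,b=5,-]
e3 deliver 0→1: ·
e4 deliver 1→3: 3[foll,b=5,-]
e5 deliver 3→1: 1[lead,b=5,-]
e6 deliver 1→2: 2[foll,b=5,-]
e7 deliver 2→1: ·
e8 propose(1,'s'): ·
e9 deliver 1→0: 0[foll,b=5,s]
e10 deliver 0→1: ·
e11 deliver 1→3: 3[foll,b=5,s]
e12 deliver 3→1: 1[lead,b=5,s]
e13 timeout(2): 2[cand,b=10,-]
e14 deliver 2→0: 0[foll,b=10,s]
e15 deliver 0→2: ·
e16 timeout(1): 1[cand,b=9,s]
e17 deliver 0→1: ·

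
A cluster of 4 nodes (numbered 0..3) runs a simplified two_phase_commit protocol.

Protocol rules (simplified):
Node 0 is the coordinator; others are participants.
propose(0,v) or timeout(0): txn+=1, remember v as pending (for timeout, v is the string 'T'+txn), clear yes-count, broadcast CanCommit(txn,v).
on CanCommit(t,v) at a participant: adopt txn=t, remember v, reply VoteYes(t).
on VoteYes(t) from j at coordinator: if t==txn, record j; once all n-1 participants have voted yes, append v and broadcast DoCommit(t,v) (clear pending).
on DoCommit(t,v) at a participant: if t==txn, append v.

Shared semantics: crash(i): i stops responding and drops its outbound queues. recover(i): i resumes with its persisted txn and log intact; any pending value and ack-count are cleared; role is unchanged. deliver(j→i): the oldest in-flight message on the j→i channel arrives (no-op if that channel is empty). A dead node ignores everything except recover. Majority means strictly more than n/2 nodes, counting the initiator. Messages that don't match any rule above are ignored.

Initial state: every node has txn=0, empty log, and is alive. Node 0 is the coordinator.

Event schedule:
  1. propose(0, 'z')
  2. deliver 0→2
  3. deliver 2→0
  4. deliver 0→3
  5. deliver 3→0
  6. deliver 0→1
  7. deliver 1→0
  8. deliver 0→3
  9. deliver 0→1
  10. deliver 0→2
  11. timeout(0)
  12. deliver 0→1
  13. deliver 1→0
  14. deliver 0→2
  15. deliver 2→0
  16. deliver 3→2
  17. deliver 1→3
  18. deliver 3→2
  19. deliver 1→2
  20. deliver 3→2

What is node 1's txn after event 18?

2

after 1 — propose(0,'z'): n0:coor/t1/[-]
after 2 — deliver 0→2: n2:part/t1/[-]
after 3 — deliver 2→0: ·
after 4 — deliver 0→3: n3:part/t1/[-]
after 5 — deliver 3→0: ·
after 6 — deliver 0→1: n1:part/t1/[-]
after 7 — deliver 1→0: n0:coor/t1/[z]
after 8 — deliver 0→3: n3:part/t1/[z]
after 9 — deliver 0→1: n1:part/t1/[z]
after 10 — deliver 0→2: n2:part/t1/[z]
after 11 — timeout(0): n0:coor/t2/[z]
after 12 — deliver 0→1: n1:part/t2/[z]
after 13 — deliver 1→0: ·
after 14 — deliver 0→2: n2:part/t2/[z]
after 15 — deliver 2→0: ·
after 16 — deliver 3→2: ·
after 17 — deliver 1→3: ·
after 18 — deliver 3→2: ·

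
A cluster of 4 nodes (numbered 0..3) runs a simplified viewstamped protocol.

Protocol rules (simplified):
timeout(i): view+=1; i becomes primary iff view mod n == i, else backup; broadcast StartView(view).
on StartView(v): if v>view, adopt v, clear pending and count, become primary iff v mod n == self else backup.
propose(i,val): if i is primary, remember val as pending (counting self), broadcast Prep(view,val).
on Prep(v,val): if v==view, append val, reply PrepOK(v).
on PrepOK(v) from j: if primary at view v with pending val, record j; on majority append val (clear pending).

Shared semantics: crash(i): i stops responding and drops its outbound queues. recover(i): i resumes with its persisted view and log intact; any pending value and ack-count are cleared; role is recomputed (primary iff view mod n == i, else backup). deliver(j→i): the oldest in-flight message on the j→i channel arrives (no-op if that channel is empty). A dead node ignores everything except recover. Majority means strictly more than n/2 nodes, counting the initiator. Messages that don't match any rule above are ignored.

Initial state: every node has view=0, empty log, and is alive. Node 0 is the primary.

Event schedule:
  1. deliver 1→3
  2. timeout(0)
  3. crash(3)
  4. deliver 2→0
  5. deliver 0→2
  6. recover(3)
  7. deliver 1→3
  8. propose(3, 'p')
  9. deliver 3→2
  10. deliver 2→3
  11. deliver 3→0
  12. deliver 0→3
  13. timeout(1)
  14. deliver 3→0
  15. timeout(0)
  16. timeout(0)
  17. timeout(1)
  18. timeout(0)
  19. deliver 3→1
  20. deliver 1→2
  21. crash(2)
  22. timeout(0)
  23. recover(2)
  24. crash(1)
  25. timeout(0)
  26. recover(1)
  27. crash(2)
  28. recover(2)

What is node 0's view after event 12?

1

step 1 deliver 1→3: —
step 2 timeout(0): 0={back,v=1,log=-}
step 3 crash(3): 3={✗back,v=0,log=-}
step 4 deliver 2→0: —
step 5 deliver 0→2: 2={back,v=1,log=-}
step 6 recover(3): 3={back,v=0,log=-}
step 7 deliver 1→3: —
step 8 propose(3,'p'): —
step 9 deliver 3→2: —
step 10 deliver 2→3: —
step 11 deliver 3→0: —
step 12 deliver 0→3: 3={back,v=1,log=-}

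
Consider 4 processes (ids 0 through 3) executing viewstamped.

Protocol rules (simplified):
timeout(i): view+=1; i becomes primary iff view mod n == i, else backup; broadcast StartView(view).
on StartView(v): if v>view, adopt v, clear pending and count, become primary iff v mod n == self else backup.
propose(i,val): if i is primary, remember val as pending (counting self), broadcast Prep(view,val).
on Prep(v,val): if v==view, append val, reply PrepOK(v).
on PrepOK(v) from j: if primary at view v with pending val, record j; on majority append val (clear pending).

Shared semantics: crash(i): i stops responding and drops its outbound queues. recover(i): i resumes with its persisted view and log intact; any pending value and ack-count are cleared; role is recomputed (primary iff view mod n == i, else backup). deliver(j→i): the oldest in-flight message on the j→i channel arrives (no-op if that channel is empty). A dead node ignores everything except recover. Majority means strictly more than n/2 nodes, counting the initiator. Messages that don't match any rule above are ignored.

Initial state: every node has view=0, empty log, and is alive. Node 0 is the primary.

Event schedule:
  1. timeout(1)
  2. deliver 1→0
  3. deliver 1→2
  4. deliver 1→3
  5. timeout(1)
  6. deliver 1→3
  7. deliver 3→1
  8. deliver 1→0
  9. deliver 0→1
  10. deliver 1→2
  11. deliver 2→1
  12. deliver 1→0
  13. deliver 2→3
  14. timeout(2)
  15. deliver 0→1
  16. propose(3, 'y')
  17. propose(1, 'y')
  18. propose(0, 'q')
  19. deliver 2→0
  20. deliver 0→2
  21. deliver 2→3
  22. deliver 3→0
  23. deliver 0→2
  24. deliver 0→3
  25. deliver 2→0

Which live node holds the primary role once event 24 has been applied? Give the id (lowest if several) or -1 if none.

3

e1 timeout(1): 1[prim,v=1,-]
e2 deliver 1→0: 0[back,v=1,-]
e3 deliver 1→2: 2[back,v=1,-]
e4 deliver 1→3: 3[back,v=1,-]
e5 timeout(1): 1[back,v=2,-]
e6 deliver 1→3: 3[back,v=2,-]
e7 deliver 3→1: ·
e8 deliver 1→0: 0[back,v=2,-]
e9 deliver 0→1: ·
e10 deliver 1→2: 2[prim,v=2,-]
e11 deliver 2→1: ·
e12 deliver 1→0: ·
e13 deliver 2→3: ·
e14 timeout(2): 2[back,v=3,-]
e15 deliver 0→1: ·
e16 propose(3,'y'): ·
e17 propose(1,'y'): ·
e18 propose(0,'q'): ·
e19 deliver 2→0: 0[back,v=3,-]
e20 deliver 0→2: ·
e21 deliver 2→3: 3[prim,v=3,-]
e22 deliver 3→0: ·
e23 deliver 0→2: ·
e24 deliver 0→3: ·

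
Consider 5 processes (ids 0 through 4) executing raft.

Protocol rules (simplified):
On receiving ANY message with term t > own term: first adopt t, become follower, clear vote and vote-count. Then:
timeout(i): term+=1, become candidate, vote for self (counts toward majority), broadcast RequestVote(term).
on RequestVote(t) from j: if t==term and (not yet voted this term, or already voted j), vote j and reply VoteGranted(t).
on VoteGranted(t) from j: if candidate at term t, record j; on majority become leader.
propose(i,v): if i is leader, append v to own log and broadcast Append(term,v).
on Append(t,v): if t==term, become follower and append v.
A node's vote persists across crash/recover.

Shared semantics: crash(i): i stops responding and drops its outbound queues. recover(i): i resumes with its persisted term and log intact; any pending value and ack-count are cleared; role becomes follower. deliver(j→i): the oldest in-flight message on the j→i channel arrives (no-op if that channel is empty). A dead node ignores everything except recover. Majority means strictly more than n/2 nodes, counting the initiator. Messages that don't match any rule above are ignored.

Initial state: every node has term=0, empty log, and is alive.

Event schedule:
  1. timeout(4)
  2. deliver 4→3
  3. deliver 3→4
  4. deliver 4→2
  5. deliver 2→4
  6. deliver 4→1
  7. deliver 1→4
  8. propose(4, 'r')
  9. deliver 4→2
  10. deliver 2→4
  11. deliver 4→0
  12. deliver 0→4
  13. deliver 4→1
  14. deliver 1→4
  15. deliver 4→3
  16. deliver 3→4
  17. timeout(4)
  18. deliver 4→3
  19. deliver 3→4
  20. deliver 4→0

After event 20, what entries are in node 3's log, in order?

r

e1 timeout(4): 4[cand,t=1,-]
e2 deliver 4→3: 3[foll,t=1,-]
e3 deliver 3→4: ·
e4 deliver 4→2: 2[foll,t=1,-]
e5 deliver 2→4: 4[lead,t=1,-]
e6 deliver 4→1: 1[foll,t=1,-]
e7 deliver 1→4: ·
e8 propose(4,'r'): 4[lead,t=1,r]
e9 deliver 4→2: 2[foll,t=1,r]
e10 deliver 2→4: ·
e11 deliver 4→0: 0[foll,t=1,-]
e12 deliver 0→4: ·
e13 deliver 4→1: 1[foll,t=1,r]
e14 deliver 1→4: ·
e15 deliver 4→3: 3[foll,t=1,r]
e16 deliver 3→4: ·
e17 timeout(4): 4[cand,t=2,r]
e18 deliver 4→3: 3[foll,t=2,r]
e19 deliver 3→4: ·
e20 deliver 4→0: 0[foll,t=1,r]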